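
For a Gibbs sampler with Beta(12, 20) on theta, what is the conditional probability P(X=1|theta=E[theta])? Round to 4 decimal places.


E[theta] = 12/(12+20) = 0.375
P(X=1|theta) = theta = 0.375

0.375


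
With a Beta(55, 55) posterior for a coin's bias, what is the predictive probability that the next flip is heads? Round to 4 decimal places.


The predictive probability equals the posterior mean.
P(next = heads) = alpha / (alpha + beta)
= 55 / 110 = 0.5

0.5


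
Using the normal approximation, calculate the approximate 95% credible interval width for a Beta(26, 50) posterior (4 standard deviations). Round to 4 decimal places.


Var(Beta) = 26*50/(76^2 * 77) = 0.0029
SD = 0.0541
Width ~ 4*SD = 0.2163

0.2163


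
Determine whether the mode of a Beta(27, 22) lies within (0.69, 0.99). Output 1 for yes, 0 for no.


First find the mode: (a-1)/(a+b-2) = 0.5532
Is 0.5532 in (0.69, 0.99)? 0

0


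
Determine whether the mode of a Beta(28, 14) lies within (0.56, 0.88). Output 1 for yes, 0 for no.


First find the mode: (a-1)/(a+b-2) = 0.675
Is 0.675 in (0.56, 0.88)? 1

1


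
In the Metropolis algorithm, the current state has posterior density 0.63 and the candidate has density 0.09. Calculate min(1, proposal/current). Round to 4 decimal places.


Ratio = 0.09/0.63 = 0.1429
Acceptance probability = min(1, 0.1429)
= 0.1429

0.1429


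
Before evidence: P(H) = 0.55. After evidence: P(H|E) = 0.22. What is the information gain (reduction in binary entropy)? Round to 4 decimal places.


Prior entropy = 0.9928
Posterior entropy = 0.7602
Information gain = 0.9928 - 0.7602 = 0.2326

0.2326


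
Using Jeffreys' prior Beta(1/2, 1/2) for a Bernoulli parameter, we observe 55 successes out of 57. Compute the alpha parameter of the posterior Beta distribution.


Conjugate update: Beta(0.5 + k, 0.5 + n - k).
k = 55, n - k = 2
Posterior alpha = 0.5 + k = 0.5 + 55 = 55.5

55.5


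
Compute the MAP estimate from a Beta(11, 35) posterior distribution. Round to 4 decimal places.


MAP = mode of Beta distribution
= (alpha - 1)/(alpha + beta - 2)
= (11-1)/(11+35-2)
= 10/44 = 0.2273

0.2273


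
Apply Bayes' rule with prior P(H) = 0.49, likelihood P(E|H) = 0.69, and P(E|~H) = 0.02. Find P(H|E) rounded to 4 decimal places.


Step 1: Compute marginal P(E) = P(E|H)P(H) + P(E|~H)P(~H)
= 0.69*0.49 + 0.02*0.51 = 0.3483
Step 2: P(H|E) = P(E|H)P(H)/P(E) = 0.3381/0.3483
= 0.9707

0.9707


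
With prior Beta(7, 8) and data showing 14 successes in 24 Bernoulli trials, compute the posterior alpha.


Conjugate update: alpha_posterior = alpha_prior + k
= 7 + 14 = 21

21


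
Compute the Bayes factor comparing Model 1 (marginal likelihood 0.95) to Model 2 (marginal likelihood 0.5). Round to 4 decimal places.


BF12 = marginal likelihood of M1 / marginal likelihood of M2
= 0.95/0.5
= 1.9

1.9


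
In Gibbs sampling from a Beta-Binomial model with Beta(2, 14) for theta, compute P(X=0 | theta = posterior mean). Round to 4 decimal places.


Posterior mean = alpha/(alpha+beta) = 2/16 = 0.125
P(X=0|theta=mean) = 1 - theta = 0.875

0.875


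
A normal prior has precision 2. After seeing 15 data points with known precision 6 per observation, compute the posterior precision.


In the conjugate normal model, precisions add:
tau_posterior = tau_prior + n * tau_data
= 2 + 15*6 = 92

92


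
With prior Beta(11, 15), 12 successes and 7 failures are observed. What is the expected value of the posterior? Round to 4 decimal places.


Posterior = Beta(23, 22)
E[theta] = alpha/(alpha+beta)
= 23/45 = 0.5111

0.5111


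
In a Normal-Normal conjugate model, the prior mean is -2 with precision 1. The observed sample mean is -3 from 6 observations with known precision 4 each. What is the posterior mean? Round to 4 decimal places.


Posterior precision = tau0 + n*tau = 1 + 6*4 = 25
Posterior mean = (tau0*mu0 + n*tau*xbar) / posterior_precision
= (1*-2 + 6*4*-3) / 25
= -74 / 25 = -2.96

-2.96


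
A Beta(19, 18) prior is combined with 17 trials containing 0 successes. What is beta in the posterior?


In conjugate updating:
beta_posterior = beta_prior + (n - k)
= 18 + (17 - 0)
= 18 + 17 = 35

35


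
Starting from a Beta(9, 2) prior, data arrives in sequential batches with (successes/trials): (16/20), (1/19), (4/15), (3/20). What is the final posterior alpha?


In sequential Bayesian updating, we sum all successes.
Total successes = 24
Final alpha = 9 + 24 = 33

33


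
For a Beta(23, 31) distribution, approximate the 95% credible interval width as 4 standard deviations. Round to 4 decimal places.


Variance of Beta(a,b) = ab / ((a+b)^2 * (a+b+1))
= 23*31 / ((54)^2 * 55)
= 0.0044
SD = sqrt(0.0044) = 0.0667
Width = 4 * SD = 0.2667

0.2667


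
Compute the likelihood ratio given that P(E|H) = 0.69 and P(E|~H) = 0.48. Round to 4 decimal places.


LR = P(E|H) / P(E|~H)
= 0.69 / 0.48 = 1.4375

1.4375


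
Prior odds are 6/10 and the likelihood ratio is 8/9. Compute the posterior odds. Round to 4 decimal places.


Posterior odds = prior odds * likelihood ratio
= (6/10) * (8/9)
= 48 / 90
= 0.5333

0.5333


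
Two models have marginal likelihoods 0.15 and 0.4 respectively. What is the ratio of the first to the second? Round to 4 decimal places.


Evidence ratio = 0.15 / 0.4
= 0.375

0.375


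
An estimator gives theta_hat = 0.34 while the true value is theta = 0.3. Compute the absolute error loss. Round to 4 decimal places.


The absolute error loss is |theta_hat - theta|
= |0.34 - 0.3|
= 0.04

0.04


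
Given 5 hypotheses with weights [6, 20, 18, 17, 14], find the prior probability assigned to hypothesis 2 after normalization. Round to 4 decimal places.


To normalize, divide each weight by the sum of all weights.
Sum = 75
Prior(H2) = 20/75 = 0.2667

0.2667


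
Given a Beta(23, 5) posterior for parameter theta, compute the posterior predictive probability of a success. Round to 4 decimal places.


For a Beta-Bernoulli model, the predictive probability is the mean:
P(success) = 23/(23+5) = 23/28 = 0.8214

0.8214


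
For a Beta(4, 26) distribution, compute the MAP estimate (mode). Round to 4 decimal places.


MAP = mode = (a-1)/(a+b-2)
= (4-1)/(4+26-2)
= 3/28 = 0.1071

0.1071


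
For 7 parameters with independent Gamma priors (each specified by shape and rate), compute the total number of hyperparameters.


A Gamma prior has 2 hyperparameters per parameter.
Total = 7 * 2 = 14

14


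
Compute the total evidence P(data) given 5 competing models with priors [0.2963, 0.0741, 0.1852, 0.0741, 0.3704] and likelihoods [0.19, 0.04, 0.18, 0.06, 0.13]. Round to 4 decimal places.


Marginal likelihood = sum P(model_i) * P(data|model_i)
Model 1: 0.2963 * 0.19 = 0.0563
Model 2: 0.0741 * 0.04 = 0.003
Model 3: 0.1852 * 0.18 = 0.0333
Model 4: 0.0741 * 0.06 = 0.0044
Model 5: 0.3704 * 0.13 = 0.0482
Total = 0.1452

0.1452


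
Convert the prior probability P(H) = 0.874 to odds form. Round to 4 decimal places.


P(not H) = 1 - 0.874 = 0.126
Odds = 0.874 / 0.126 = 6.9365

6.9365


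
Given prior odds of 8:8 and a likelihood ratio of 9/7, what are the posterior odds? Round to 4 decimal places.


Posterior odds = prior odds * LR
Prior odds = 8/8 = 1.0
LR = 9/7 = 1.2857
Posterior odds = 1.0 * 1.2857 = 1.2857

1.2857


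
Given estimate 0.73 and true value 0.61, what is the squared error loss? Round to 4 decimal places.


Squared error = (estimate - true)^2
Difference = 0.12
Loss = 0.12^2 = 0.0144

0.0144


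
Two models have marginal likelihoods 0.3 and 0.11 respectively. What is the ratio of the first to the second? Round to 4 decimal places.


Evidence ratio = 0.3 / 0.11
= 2.7273

2.7273


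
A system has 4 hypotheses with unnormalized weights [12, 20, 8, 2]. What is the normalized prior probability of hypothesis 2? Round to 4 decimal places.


The normalized prior is the weight divided by the total.
Total weight = 42
P(H2) = 20 / 42 = 0.4762

0.4762


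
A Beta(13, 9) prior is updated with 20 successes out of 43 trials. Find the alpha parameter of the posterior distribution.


In the Beta-Binomial conjugate update:
alpha_post = alpha_prior + successes
= 13 + 20
= 33

33


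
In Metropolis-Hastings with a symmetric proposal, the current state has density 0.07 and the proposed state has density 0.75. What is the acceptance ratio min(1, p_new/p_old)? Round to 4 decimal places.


Ratio = p_new / p_old = 0.75 / 0.07 = 10.7143
Acceptance = min(1, 10.7143) = 1.0

1.0


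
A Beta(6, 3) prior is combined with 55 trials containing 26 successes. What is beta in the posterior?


In conjugate updating:
beta_posterior = beta_prior + (n - k)
= 3 + (55 - 26)
= 3 + 29 = 32

32


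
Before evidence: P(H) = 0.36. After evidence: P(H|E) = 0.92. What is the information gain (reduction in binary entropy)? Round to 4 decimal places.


Prior entropy = 0.9427
Posterior entropy = 0.4022
Information gain = 0.9427 - 0.4022 = 0.5405

0.5405


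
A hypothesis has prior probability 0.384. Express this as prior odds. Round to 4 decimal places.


Odds = P(H) / P(not H) = 0.384 / 0.616
= 0.6234

0.6234


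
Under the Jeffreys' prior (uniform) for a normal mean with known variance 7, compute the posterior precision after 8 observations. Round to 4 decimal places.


Prior precision = 0 (flat prior).
Post. prec. = 0 + n/var = 8/7 = 1.1429

1.1429


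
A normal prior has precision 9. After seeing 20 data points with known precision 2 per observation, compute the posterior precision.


In the conjugate normal model, precisions add:
tau_posterior = tau_prior + n * tau_data
= 9 + 20*2 = 49

49


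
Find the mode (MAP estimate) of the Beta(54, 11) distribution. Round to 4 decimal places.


For Beta(a,b) with a,b > 1:
Mode = (a-1)/(a+b-2) = (54-1)/(65-2)
= 53/63 = 0.8413

0.8413


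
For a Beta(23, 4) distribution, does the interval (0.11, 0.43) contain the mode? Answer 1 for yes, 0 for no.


Mode of Beta(a,b) = (a-1)/(a+b-2)
= (23-1)/(23+4-2) = 0.88
Check: 0.11 <= 0.88 <= 0.43?
Result: 0

0


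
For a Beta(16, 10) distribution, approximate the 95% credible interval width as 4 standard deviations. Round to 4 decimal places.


Variance of Beta(a,b) = ab / ((a+b)^2 * (a+b+1))
= 16*10 / ((26)^2 * 27)
= 0.0088
SD = sqrt(0.0088) = 0.0936
Width = 4 * SD = 0.3745

0.3745


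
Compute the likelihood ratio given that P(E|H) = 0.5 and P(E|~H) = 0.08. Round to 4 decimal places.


LR = P(E|H) / P(E|~H)
= 0.5 / 0.08 = 6.25

6.25


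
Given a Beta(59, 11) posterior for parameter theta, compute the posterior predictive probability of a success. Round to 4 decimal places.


For a Beta-Bernoulli model, the predictive probability is the mean:
P(success) = 59/(59+11) = 59/70 = 0.8429

0.8429


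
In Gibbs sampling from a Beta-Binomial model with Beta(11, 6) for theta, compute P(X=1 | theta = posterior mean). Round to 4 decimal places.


Posterior mean = alpha/(alpha+beta) = 11/17 = 0.6471
P(X=1|theta=mean) = theta = 0.6471

0.6471


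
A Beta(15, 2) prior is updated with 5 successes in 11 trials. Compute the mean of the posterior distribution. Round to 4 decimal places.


After update: Beta(20, 8)
Mean = 20 / (20 + 8) = 20 / 28
= 0.7143

0.7143


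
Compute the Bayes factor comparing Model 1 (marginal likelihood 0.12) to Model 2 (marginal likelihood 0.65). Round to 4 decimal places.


BF12 = marginal likelihood of M1 / marginal likelihood of M2
= 0.12/0.65
= 0.1846

0.1846


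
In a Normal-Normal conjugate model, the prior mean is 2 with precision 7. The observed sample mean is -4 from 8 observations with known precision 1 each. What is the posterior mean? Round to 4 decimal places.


Posterior precision = tau0 + n*tau = 7 + 8*1 = 15
Posterior mean = (tau0*mu0 + n*tau*xbar) / posterior_precision
= (7*2 + 8*1*-4) / 15
= -18 / 15 = -1.2

-1.2


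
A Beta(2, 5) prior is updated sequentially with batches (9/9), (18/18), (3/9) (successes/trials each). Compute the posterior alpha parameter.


Sequential conjugate updating is equivalent to a single batch update.
Total successes across all batches = 30
alpha_posterior = alpha_prior + total_successes = 2 + 30
= 32

32


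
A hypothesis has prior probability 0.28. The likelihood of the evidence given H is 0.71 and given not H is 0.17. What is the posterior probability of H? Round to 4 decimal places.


Using Bayes' theorem:
P(E) = 0.28 * 0.71 + 0.72 * 0.17
P(E) = 0.3212
P(H|E) = (0.28 * 0.71) / 0.3212 = 0.6189

0.6189


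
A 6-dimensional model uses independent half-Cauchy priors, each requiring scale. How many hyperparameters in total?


Per parameter: 1 (scale).
Total = 6 * 1 = 6

6


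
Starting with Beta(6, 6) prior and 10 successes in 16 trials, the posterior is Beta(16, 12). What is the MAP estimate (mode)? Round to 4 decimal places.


The mode of Beta(a, b) when a > 1 and b > 1 is (a-1)/(a+b-2)
= (16 - 1) / (16 + 12 - 2)
= 15 / 26
= 0.5769

0.5769


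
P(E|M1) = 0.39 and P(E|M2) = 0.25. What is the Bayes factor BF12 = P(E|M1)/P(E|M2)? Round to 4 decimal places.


Bayes factor BF12 = P(E|M1) / P(E|M2)
= 0.39 / 0.25
= 1.56

1.56


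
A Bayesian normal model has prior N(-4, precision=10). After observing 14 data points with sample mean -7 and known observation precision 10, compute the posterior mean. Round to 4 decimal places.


Posterior mean = (prior_precision * prior_mean + n * data_precision * data_mean) / (prior_precision + n * data_precision)
Numerator = 10*-4 + 14*10*-7 = -1020
Denominator = 10 + 14*10 = 150
Posterior mean = -6.8

-6.8


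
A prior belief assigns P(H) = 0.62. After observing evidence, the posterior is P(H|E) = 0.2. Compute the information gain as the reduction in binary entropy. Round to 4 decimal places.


H(prior) = -0.62*log2(0.62) - 0.38*log2(0.38)
= 0.958
H(post) = -0.2*log2(0.2) - 0.8*log2(0.8)
= 0.7219
IG = 0.958 - 0.7219 = 0.2361

0.2361


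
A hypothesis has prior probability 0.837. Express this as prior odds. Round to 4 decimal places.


Odds = P(H) / P(not H) = 0.837 / 0.163
= 5.135

5.135


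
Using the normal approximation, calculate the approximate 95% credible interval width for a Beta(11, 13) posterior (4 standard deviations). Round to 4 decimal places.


Var(Beta) = 11*13/(24^2 * 25) = 0.0099
SD = 0.0997
Width ~ 4*SD = 0.3986

0.3986


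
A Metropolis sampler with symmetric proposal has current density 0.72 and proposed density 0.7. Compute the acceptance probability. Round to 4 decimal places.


For symmetric proposals, acceptance = min(1, pi(x*)/pi(x))
= min(1, 0.7/0.72)
= min(1, 0.9722) = 0.9722

0.9722


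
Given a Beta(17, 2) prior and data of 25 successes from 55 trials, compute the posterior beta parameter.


Number of failures = 55 - 25 = 30
Posterior beta = 2 + 30 = 32

32


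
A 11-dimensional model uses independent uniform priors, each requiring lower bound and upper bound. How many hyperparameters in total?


Per parameter: 2 (lower bound and upper bound).
Total = 11 * 2 = 22

22


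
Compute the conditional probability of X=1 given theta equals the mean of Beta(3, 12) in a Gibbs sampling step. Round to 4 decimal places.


Mean of Beta(3, 12) = 0.2
P(X=1 | theta=0.2) = 0.2

0.2


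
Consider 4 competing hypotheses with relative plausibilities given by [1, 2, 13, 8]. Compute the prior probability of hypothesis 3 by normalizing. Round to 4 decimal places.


Sum of weights = 1 + 2 + 13 + 8 = 24
Normalized prior for H3 = 13 / 24
= 0.5417

0.5417


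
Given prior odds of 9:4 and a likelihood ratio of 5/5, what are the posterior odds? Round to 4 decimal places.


Posterior odds = prior odds * LR
Prior odds = 9/4 = 2.25
LR = 5/5 = 1.0
Posterior odds = 2.25 * 1.0 = 2.25

2.25


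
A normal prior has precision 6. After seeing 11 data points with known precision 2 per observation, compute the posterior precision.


In the conjugate normal model, precisions add:
tau_posterior = tau_prior + n * tau_data
= 6 + 11*2 = 28

28


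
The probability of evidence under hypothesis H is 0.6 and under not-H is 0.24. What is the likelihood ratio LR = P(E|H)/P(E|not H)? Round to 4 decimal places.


LR = 0.6 / 0.24
= 2.5

2.5


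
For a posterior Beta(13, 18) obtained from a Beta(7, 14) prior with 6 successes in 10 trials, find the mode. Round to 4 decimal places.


Mode = (alpha - 1) / (alpha + beta - 2)
= 12 / 29
= 0.4138

0.4138


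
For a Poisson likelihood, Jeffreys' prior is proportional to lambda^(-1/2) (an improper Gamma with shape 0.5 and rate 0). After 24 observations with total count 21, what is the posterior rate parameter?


Jeffreys' prior for Poisson is proportional to lambda^(-1/2).
Posterior is Gamma(0.5 + S, 0 + n) = Gamma(0.5 + 21, 24).
Posterior rate = 0 + n = 24

24.0


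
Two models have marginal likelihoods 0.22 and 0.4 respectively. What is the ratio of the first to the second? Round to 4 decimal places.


Evidence ratio = 0.22 / 0.4
= 0.55

0.55


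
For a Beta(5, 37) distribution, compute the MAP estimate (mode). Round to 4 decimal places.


MAP = mode = (a-1)/(a+b-2)
= (5-1)/(5+37-2)
= 4/40 = 0.1

0.1


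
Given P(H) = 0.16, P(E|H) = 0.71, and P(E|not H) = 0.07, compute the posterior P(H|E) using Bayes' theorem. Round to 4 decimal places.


By Bayes' theorem: P(H|E) = P(E|H)*P(H) / P(E)
P(E) = P(E|H)*P(H) + P(E|not H)*P(not H)
P(E) = 0.71*0.16 + 0.07*0.84 = 0.1724
P(H|E) = 0.71*0.16 / 0.1724 = 0.6589

0.6589


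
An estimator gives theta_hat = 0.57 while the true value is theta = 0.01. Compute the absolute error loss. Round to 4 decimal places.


The absolute error loss is |theta_hat - theta|
= |0.57 - 0.01|
= 0.56

0.56


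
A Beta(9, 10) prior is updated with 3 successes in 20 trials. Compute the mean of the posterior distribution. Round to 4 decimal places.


After update: Beta(12, 27)
Mean = 12 / (12 + 27) = 12 / 39
= 0.3077

0.3077


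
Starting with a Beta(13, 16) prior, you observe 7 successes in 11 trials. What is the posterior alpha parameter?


For a Beta-Binomial conjugate model:
Posterior alpha = prior alpha + number of successes
= 13 + 7 = 20

20


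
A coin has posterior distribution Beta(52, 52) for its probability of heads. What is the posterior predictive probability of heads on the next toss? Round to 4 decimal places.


Posterior predictive = E[theta] = alpha/(alpha+beta)
= 52/104
= 0.5

0.5


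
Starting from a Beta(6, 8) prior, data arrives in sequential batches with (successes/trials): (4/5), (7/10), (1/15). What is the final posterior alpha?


In sequential Bayesian updating, we sum all successes.
Total successes = 12
Final alpha = 6 + 12 = 18

18


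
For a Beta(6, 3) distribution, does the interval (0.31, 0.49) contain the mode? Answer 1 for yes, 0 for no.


Mode of Beta(a,b) = (a-1)/(a+b-2)
= (6-1)/(6+3-2) = 0.7143
Check: 0.31 <= 0.7143 <= 0.49?
Result: 0

0


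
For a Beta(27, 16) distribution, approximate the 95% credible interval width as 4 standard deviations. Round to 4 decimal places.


Variance of Beta(a,b) = ab / ((a+b)^2 * (a+b+1))
= 27*16 / ((43)^2 * 44)
= 0.0053
SD = sqrt(0.0053) = 0.0729
Width = 4 * SD = 0.2915

0.2915


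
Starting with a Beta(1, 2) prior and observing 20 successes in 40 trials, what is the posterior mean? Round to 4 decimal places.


Posterior parameters: alpha = 1 + 20 = 21
beta = 2 + 20 = 22
Posterior mean = alpha / (alpha + beta) = 21 / 43
= 0.4884

0.4884


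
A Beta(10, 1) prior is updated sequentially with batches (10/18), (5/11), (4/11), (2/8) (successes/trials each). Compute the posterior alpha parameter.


Sequential conjugate updating is equivalent to a single batch update.
Total successes across all batches = 21
alpha_posterior = alpha_prior + total_successes = 10 + 21
= 31

31


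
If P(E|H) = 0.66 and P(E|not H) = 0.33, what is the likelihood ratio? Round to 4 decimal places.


Likelihood ratio = P(E|H) / P(E|not H)
= 0.66 / 0.33
= 2.0

2.0


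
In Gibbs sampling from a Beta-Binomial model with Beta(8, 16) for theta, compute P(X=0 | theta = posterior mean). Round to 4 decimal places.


Posterior mean = alpha/(alpha+beta) = 8/24 = 0.3333
P(X=0|theta=mean) = 1 - theta = 0.6667

0.6667


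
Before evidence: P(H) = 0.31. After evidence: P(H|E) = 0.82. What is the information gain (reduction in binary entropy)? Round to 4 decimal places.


Prior entropy = 0.8932
Posterior entropy = 0.6801
Information gain = 0.8932 - 0.6801 = 0.2131

0.2131


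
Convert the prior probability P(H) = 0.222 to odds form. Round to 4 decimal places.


P(not H) = 1 - 0.222 = 0.778
Odds = 0.222 / 0.778 = 0.2853

0.2853


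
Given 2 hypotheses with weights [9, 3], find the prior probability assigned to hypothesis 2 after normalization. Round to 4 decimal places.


To normalize, divide each weight by the sum of all weights.
Sum = 12
Prior(H2) = 3/12 = 0.25

0.25


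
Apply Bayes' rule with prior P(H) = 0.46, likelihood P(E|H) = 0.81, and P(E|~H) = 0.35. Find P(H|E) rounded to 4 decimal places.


Step 1: Compute marginal P(E) = P(E|H)P(H) + P(E|~H)P(~H)
= 0.81*0.46 + 0.35*0.54 = 0.5616
Step 2: P(H|E) = P(E|H)P(H)/P(E) = 0.3726/0.5616
= 0.6635

0.6635


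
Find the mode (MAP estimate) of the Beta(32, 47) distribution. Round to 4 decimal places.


For Beta(a,b) with a,b > 1:
Mode = (a-1)/(a+b-2) = (32-1)/(79-2)
= 31/77 = 0.4026

0.4026


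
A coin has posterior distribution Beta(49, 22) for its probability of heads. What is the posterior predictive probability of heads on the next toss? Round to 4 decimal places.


Posterior predictive = E[theta] = alpha/(alpha+beta)
= 49/71
= 0.6901

0.6901


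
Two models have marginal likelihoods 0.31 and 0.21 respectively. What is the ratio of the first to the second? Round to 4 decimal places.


Evidence ratio = 0.31 / 0.21
= 1.4762

1.4762


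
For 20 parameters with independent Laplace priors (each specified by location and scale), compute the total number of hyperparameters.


A Laplace prior has 2 hyperparameters per parameter.
Total = 20 * 2 = 40

40


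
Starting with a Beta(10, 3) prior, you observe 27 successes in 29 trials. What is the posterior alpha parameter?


For a Beta-Binomial conjugate model:
Posterior alpha = prior alpha + number of successes
= 10 + 27 = 37

37


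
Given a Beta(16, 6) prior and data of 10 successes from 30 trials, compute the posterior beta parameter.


Number of failures = 30 - 10 = 20
Posterior beta = 6 + 20 = 26

26


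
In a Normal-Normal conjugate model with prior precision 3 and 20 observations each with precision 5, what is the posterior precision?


Posterior precision = prior precision + n * observation precision
= 3 + 20 * 5
= 3 + 100 = 103

103


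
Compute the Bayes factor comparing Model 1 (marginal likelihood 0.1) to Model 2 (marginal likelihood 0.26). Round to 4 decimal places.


BF12 = marginal likelihood of M1 / marginal likelihood of M2
= 0.1/0.26
= 0.3846

0.3846


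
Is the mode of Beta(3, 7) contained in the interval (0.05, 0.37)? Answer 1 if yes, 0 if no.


Mode = (a-1)/(a+b-2) = 2/8 = 0.25
Interval: (0.05, 0.37)
Contains mode? 1

1


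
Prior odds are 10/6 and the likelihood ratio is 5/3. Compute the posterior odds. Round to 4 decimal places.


Posterior odds = prior odds * likelihood ratio
= (10/6) * (5/3)
= 50 / 18
= 2.7778

2.7778


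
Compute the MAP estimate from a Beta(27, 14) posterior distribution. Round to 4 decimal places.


MAP = mode of Beta distribution
= (alpha - 1)/(alpha + beta - 2)
= (27-1)/(27+14-2)
= 26/39 = 0.6667

0.6667


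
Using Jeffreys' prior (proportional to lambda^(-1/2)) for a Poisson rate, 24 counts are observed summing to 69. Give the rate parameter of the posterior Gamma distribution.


Conjugate update: Gamma(prior_shape + S, prior_rate + n).
Prior shape = 0.5, prior rate = 0.
Posterior rate = 0 + n = 24

24.0


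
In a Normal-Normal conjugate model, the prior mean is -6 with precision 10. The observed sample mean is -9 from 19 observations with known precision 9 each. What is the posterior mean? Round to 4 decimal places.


Posterior precision = tau0 + n*tau = 10 + 19*9 = 181
Posterior mean = (tau0*mu0 + n*tau*xbar) / posterior_precision
= (10*-6 + 19*9*-9) / 181
= -1599 / 181 = -8.8343

-8.8343


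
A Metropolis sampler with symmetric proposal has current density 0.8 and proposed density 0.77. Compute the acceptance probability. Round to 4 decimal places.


For symmetric proposals, acceptance = min(1, pi(x*)/pi(x))
= min(1, 0.77/0.8)
= min(1, 0.9625) = 0.9625

0.9625


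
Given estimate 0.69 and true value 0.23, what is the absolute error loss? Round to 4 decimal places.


Absolute error = |estimate - true|
= |0.46| = 0.46

0.46


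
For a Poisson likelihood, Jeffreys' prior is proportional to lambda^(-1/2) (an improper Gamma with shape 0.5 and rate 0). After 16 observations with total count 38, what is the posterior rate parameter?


Jeffreys' prior for Poisson is proportional to lambda^(-1/2).
Posterior is Gamma(0.5 + S, 0 + n) = Gamma(0.5 + 38, 16).
Posterior rate = 0 + n = 16

16.0


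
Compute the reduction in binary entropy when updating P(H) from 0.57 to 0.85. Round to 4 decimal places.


H_before = -p*log2(p) - (1-p)*log2(1-p) for p=0.57: 0.9858
H_after for p=0.85: 0.6098
Reduction = 0.9858 - 0.6098 = 0.376

0.376


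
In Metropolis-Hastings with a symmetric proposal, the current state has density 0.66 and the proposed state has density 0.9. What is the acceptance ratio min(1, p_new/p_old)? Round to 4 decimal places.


Ratio = p_new / p_old = 0.9 / 0.66 = 1.3636
Acceptance = min(1, 1.3636) = 1.0

1.0


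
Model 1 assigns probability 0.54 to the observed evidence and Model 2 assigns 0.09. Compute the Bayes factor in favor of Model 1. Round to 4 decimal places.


BF = P(data|M1) / P(data|M2)
= 0.54 / 0.09 = 6.0

6.0


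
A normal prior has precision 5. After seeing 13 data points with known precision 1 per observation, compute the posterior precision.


In the conjugate normal model, precisions add:
tau_posterior = tau_prior + n * tau_data
= 5 + 13*1 = 18

18


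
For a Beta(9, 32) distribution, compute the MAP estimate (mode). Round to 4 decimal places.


MAP = mode = (a-1)/(a+b-2)
= (9-1)/(9+32-2)
= 8/39 = 0.2051

0.2051


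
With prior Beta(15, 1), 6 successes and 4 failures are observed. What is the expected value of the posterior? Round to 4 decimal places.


Posterior = Beta(21, 5)
E[theta] = alpha/(alpha+beta)
= 21/26 = 0.8077

0.8077


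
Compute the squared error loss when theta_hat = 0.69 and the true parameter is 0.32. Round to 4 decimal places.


L = (theta_hat - theta_true)^2
= (0.69 - 0.32)^2
= 0.37^2 = 0.1369

0.1369


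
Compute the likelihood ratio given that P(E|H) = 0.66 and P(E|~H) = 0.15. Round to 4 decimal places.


LR = P(E|H) / P(E|~H)
= 0.66 / 0.15 = 4.4

4.4


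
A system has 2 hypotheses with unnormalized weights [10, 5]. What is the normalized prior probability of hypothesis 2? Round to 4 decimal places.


The normalized prior is the weight divided by the total.
Total weight = 15
P(H2) = 5 / 15 = 0.3333

0.3333


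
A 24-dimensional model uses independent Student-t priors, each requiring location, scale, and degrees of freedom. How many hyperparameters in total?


Per parameter: 3 (location, scale, and degrees of freedom).
Total = 24 * 3 = 72

72


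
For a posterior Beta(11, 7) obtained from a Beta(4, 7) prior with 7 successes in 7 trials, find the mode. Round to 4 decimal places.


Mode = (alpha - 1) / (alpha + beta - 2)
= 10 / 16
= 0.625

0.625


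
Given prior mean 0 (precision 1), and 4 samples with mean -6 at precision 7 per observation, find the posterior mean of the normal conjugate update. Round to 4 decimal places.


The posterior mean is a precision-weighted average of prior and data.
Post. prec. = 1 + 28 = 29
Post. mean = (0 + -168)/29 = -168/29 = -5.7931

-5.7931


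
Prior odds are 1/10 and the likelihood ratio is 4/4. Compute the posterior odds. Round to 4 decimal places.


Posterior odds = prior odds * likelihood ratio
= (1/10) * (4/4)
= 4 / 40
= 0.1

0.1


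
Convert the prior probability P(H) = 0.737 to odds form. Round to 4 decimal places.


P(not H) = 1 - 0.737 = 0.263
Odds = 0.737 / 0.263 = 2.8023

2.8023


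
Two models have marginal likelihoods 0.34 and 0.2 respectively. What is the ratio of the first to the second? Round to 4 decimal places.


Evidence ratio = 0.34 / 0.2
= 1.7

1.7


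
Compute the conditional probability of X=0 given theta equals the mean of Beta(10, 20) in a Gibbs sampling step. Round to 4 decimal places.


Mean of Beta(10, 20) = 0.3333
P(X=0 | theta=0.3333) = 0.6667

0.6667


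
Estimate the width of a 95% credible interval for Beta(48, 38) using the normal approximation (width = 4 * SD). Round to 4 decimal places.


For Beta(a,b): Var = ab/((a+b)^2(a+b+1))
Var = 0.0028, SD = 0.0532
Approximate 95% CI width = 4 * 0.0532 = 0.213

0.213


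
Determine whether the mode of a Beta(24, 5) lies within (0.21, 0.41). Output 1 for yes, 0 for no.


First find the mode: (a-1)/(a+b-2) = 0.8519
Is 0.8519 in (0.21, 0.41)? 0

0


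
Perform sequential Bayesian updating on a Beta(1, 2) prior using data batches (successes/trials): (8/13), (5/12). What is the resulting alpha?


Accumulate successes: 13
Posterior alpha = prior alpha + sum of successes
= 1 + 13 = 14

14


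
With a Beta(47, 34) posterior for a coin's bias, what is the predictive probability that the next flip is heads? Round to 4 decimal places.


The predictive probability equals the posterior mean.
P(next = heads) = alpha / (alpha + beta)
= 47 / 81 = 0.5802

0.5802


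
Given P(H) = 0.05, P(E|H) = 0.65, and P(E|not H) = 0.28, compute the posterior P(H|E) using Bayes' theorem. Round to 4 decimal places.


By Bayes' theorem: P(H|E) = P(E|H)*P(H) / P(E)
P(E) = P(E|H)*P(H) + P(E|not H)*P(not H)
P(E) = 0.65*0.05 + 0.28*0.95 = 0.2985
P(H|E) = 0.65*0.05 / 0.2985 = 0.1089

0.1089


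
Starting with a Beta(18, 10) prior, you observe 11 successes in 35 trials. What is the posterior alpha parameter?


For a Beta-Binomial conjugate model:
Posterior alpha = prior alpha + number of successes
= 18 + 11 = 29

29


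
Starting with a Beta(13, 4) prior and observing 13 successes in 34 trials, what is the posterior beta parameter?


Posterior beta = prior beta + failures
Failures = 34 - 13 = 21
beta_post = 4 + 21 = 25

25


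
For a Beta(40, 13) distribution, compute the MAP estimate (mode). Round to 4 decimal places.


MAP = mode = (a-1)/(a+b-2)
= (40-1)/(40+13-2)
= 39/51 = 0.7647

0.7647


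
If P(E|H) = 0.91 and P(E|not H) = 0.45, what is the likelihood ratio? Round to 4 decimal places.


Likelihood ratio = P(E|H) / P(E|not H)
= 0.91 / 0.45
= 2.0222

2.0222


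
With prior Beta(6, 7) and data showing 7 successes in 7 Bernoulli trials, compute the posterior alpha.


Conjugate update: alpha_posterior = alpha_prior + k
= 6 + 7 = 13

13


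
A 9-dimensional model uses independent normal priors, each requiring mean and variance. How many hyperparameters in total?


Per parameter: 2 (mean and variance).
Total = 9 * 2 = 18

18


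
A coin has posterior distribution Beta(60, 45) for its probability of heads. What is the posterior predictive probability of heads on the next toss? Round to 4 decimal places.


Posterior predictive = E[theta] = alpha/(alpha+beta)
= 60/105
= 0.5714

0.5714


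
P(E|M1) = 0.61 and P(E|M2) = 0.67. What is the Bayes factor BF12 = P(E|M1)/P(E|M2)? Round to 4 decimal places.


Bayes factor BF12 = P(E|M1) / P(E|M2)
= 0.61 / 0.67
= 0.9104

0.9104


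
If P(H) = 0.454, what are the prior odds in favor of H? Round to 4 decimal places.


Prior odds = P(H) / (1 - P(H))
= 0.454 / 0.546
= 0.8315

0.8315


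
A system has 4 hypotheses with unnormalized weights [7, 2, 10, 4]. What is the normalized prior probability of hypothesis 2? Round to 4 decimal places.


The normalized prior is the weight divided by the total.
Total weight = 23
P(H2) = 2 / 23 = 0.087

0.087


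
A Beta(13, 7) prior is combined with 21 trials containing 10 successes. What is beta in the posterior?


In conjugate updating:
beta_posterior = beta_prior + (n - k)
= 7 + (21 - 10)
= 7 + 11 = 18

18


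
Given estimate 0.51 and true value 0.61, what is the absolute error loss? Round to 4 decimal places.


Absolute error = |estimate - true|
= |-0.1| = 0.1

0.1


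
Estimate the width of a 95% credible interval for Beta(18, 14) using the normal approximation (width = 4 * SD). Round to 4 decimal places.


For Beta(a,b): Var = ab/((a+b)^2(a+b+1))
Var = 0.0075, SD = 0.0864
Approximate 95% CI width = 4 * 0.0864 = 0.3454

0.3454


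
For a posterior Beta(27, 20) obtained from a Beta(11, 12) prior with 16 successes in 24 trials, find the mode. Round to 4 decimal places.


Mode = (alpha - 1) / (alpha + beta - 2)
= 26 / 45
= 0.5778

0.5778


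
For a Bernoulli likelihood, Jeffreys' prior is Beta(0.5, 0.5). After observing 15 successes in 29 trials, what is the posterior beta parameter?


Jeffreys' prior for Bernoulli is Beta(0.5, 0.5).
Posterior is Beta(0.5 + k, 0.5 + n - k).
Posterior beta = 0.5 + (n - k) = 0.5 + 14 = 14.5

14.5


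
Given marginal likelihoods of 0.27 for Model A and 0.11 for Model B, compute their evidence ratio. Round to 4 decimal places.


Ratio = ML(A) / ML(B) = 0.27/0.11
= 2.4545

2.4545


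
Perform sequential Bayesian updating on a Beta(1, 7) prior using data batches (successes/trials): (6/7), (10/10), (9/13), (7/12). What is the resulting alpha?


Accumulate successes: 32
Posterior alpha = prior alpha + sum of successes
= 1 + 32 = 33

33


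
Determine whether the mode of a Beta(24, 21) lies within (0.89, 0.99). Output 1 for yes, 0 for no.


First find the mode: (a-1)/(a+b-2) = 0.5349
Is 0.5349 in (0.89, 0.99)? 0

0


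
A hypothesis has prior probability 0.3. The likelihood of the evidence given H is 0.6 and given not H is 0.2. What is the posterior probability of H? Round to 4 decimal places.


Using Bayes' theorem:
P(E) = 0.3 * 0.6 + 0.7 * 0.2
P(E) = 0.32
P(H|E) = (0.3 * 0.6) / 0.32 = 0.5625

0.5625


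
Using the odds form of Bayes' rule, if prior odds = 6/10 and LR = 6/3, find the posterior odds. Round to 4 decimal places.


Bayes' rule in odds form: posterior odds = prior odds * LR
= (6 * 6) / (10 * 3)
= 36/30 = 1.2

1.2


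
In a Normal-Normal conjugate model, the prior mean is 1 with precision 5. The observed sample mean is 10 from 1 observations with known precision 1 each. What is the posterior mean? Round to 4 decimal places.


Posterior precision = tau0 + n*tau = 5 + 1*1 = 6
Posterior mean = (tau0*mu0 + n*tau*xbar) / posterior_precision
= (5*1 + 1*1*10) / 6
= 15 / 6 = 2.5

2.5


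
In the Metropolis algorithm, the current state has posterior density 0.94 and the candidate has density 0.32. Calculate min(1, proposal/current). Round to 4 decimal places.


Ratio = 0.32/0.94 = 0.3404
Acceptance probability = min(1, 0.3404)
= 0.3404

0.3404


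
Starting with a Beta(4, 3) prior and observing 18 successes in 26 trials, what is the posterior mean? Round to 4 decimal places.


Posterior parameters: alpha = 4 + 18 = 22
beta = 3 + 8 = 11
Posterior mean = alpha / (alpha + beta) = 22 / 33
= 0.6667

0.6667


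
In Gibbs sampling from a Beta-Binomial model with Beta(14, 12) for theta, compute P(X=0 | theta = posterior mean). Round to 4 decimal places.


Posterior mean = alpha/(alpha+beta) = 14/26 = 0.5385
P(X=0|theta=mean) = 1 - theta = 0.4615

0.4615


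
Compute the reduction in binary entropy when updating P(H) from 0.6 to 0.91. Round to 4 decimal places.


H_before = -p*log2(p) - (1-p)*log2(1-p) for p=0.6: 0.971
H_after for p=0.91: 0.4365
Reduction = 0.971 - 0.4365 = 0.5345

0.5345


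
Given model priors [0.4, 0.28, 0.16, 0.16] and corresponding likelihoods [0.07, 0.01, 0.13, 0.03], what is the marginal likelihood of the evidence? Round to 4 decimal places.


P(E) = sum_i P(M_i) P(E|M_i)
= 0.028 + 0.0028 + 0.0208 + 0.0048
= 0.0564

0.0564


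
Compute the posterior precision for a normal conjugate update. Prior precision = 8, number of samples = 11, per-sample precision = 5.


tau_post = tau_0 + n * tau
= 8 + 11 * 5 = 63

63


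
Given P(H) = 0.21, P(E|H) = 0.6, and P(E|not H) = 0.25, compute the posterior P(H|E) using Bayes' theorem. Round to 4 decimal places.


By Bayes' theorem: P(H|E) = P(E|H)*P(H) / P(E)
P(E) = P(E|H)*P(H) + P(E|not H)*P(not H)
P(E) = 0.6*0.21 + 0.25*0.79 = 0.3235
P(H|E) = 0.6*0.21 / 0.3235 = 0.3895

0.3895


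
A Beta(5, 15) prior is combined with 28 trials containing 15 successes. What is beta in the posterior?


In conjugate updating:
beta_posterior = beta_prior + (n - k)
= 15 + (28 - 15)
= 15 + 13 = 28

28


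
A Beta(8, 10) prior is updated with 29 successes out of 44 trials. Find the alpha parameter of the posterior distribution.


In the Beta-Binomial conjugate update:
alpha_post = alpha_prior + successes
= 8 + 29
= 37

37


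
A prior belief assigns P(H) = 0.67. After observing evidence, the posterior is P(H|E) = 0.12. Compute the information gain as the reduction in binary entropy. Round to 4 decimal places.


H(prior) = -0.67*log2(0.67) - 0.33*log2(0.33)
= 0.9149
H(post) = -0.12*log2(0.12) - 0.88*log2(0.88)
= 0.5294
IG = 0.9149 - 0.5294 = 0.3856

0.3856


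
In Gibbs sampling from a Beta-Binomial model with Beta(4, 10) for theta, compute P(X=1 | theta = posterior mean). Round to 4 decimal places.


Posterior mean = alpha/(alpha+beta) = 4/14 = 0.2857
P(X=1|theta=mean) = theta = 0.2857

0.2857


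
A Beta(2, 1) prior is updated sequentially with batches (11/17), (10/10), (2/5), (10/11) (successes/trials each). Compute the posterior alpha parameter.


Sequential conjugate updating is equivalent to a single batch update.
Total successes across all batches = 33
alpha_posterior = alpha_prior + total_successes = 2 + 33
= 35

35


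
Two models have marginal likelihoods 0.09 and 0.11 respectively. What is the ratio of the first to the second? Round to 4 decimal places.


Evidence ratio = 0.09 / 0.11
= 0.8182

0.8182


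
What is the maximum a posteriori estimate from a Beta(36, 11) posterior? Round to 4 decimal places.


The MAP estimate equals the mode of the distribution.
Mode of Beta(a,b) = (a-1)/(a+b-2)
= 35/45
= 0.7778

0.7778


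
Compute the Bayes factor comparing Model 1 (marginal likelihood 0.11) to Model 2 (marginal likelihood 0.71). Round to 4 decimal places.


BF12 = marginal likelihood of M1 / marginal likelihood of M2
= 0.11/0.71
= 0.1549

0.1549


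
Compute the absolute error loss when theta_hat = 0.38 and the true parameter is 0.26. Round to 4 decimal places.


L = |theta_hat - theta_true|
= |0.38 - 0.26| = 0.12

0.12


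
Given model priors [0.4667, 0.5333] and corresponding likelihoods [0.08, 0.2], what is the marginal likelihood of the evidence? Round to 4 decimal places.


P(E) = sum_i P(M_i) P(E|M_i)
= 0.0373 + 0.1067
= 0.144

0.144


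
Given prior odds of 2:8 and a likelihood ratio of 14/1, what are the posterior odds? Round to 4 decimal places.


Posterior odds = prior odds * LR
Prior odds = 2/8 = 0.25
LR = 14/1 = 14.0
Posterior odds = 0.25 * 14.0 = 3.5

3.5


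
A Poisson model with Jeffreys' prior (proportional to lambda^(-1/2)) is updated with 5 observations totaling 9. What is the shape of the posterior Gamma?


Posterior = Gamma(0.5 + S, n)
= Gamma(0.5 + 9, 5)
Posterior shape = 0.5 + S = 0.5 + 9 = 9.5

9.5


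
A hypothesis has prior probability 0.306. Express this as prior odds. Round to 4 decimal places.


Odds = P(H) / P(not H) = 0.306 / 0.694
= 0.4409

0.4409
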